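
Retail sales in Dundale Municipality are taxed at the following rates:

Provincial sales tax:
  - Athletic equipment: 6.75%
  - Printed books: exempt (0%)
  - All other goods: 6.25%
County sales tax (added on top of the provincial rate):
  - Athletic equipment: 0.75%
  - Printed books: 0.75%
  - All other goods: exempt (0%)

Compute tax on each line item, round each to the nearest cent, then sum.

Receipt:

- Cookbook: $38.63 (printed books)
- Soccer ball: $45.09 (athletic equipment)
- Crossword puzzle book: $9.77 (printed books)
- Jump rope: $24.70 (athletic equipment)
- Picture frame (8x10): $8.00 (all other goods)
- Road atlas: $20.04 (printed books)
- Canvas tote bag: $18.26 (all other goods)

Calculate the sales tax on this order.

$7.38

Cookbook $38.63: printed books → 0% + 0.75% county = 0.75% → $0.29
Soccer ball $45.09: athletic equipment → 6.75% + 0.75% county = 7.5% → $3.38
Crossword puzzle book $9.77: printed books → 0% + 0.75% county = 0.75% → $0.07
Jump rope $24.70: athletic equipment → 6.75% + 0.75% county = 7.5% → $1.85
Picture frame (8x10) $8.00: all other goods → 6.25% + 0% county = 6.25% → $0.50
Road atlas $20.04: printed books → 0% + 0.75% county = 0.75% → $0.15
Canvas tote bag $18.26: all other goods → 6.25% + 0% county = 6.25% → $1.14
Total tax = $0.29 + $3.38 + $0.07 + $1.85 + $0.50 + $0.15 + $1.14 = $7.38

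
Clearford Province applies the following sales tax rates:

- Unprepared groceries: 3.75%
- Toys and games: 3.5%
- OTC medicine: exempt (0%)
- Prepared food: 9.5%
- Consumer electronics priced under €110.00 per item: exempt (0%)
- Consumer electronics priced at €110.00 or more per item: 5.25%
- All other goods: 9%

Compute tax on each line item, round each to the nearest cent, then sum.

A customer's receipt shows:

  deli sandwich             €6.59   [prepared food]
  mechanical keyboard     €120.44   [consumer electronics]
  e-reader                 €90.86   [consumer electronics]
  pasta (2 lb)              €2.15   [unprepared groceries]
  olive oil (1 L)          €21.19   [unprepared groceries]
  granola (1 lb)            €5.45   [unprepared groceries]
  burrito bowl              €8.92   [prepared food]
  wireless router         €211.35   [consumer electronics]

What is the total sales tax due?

€19.97

Deli sandwich €6.59: prepared food → 9.5% → €0.63
Mechanical keyboard €120.44: consumer electronics, €110.00 or more → 5.25% → €6.32
E-reader €90.86: consumer electronics, under €110.00 → 0% → €0.00
Pasta (2 lb) €2.15: unprepared groceries → 3.75% → €0.08
Olive oil (1 L) €21.19: unprepared groceries → 3.75% → €0.79
Granola (1 lb) €5.45: unprepared groceries → 3.75% → €0.20
Burrito bowl €8.92: prepared food → 9.5% → €0.85
Wireless router €211.35: consumer electronics, €110.00 or more → 5.25% → €11.10
Total tax = €0.63 + €6.32 + €0.08 + €0.79 + €0.20 + €0.85 + €11.10 = €19.97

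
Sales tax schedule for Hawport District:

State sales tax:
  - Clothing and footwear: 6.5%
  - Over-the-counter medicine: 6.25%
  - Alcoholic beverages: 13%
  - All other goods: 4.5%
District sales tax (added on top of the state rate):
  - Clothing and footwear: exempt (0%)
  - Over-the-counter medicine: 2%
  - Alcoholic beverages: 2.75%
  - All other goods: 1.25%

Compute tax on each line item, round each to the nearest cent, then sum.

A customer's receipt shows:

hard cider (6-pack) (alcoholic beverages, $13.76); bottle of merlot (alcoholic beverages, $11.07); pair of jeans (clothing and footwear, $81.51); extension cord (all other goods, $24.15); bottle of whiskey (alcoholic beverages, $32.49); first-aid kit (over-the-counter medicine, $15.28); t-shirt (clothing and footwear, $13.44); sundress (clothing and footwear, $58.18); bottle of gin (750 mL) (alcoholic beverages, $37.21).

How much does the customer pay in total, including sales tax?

$314.58

Hard cider (6-pack) $13.76: alcoholic beverages → 13% + 2.75% district = 15.75% → $2.17
Bottle of merlot $11.07: alcoholic beverages → 13% + 2.75% district = 15.75% → $1.74
Pair of jeans $81.51: clothing and footwear → 6.5% + 0% district = 6.5% → $5.30
Extension cord $24.15: all other goods → 4.5% + 1.25% district = 5.75% → $1.39
Bottle of whiskey $32.49: alcoholic beverages → 13% + 2.75% district = 15.75% → $5.12
First-aid kit $15.28: over-the-counter medicine → 6.25% + 2% district = 8.25% → $1.26
T-shirt $13.44: clothing and footwear → 6.5% + 0% district = 6.5% → $0.87
Sundress $58.18: clothing and footwear → 6.5% + 0% district = 6.5% → $3.78
Bottle of gin (750 mL) $37.21: alcoholic beverages → 13% + 2.75% district = 15.75% → $5.86
Subtotal = $287.09; tax = $27.49; total due = $314.58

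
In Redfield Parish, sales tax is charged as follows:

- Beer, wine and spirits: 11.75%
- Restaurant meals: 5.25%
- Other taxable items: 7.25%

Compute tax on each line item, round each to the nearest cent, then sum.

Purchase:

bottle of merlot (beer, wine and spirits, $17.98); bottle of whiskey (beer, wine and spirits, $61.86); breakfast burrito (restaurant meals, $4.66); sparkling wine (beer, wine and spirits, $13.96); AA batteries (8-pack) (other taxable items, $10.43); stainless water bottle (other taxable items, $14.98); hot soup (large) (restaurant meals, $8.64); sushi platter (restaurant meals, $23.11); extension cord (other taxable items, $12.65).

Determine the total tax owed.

Bottle of merlot $17.98: beer, wine and spirits → 11.75% → $2.11
Bottle of whiskey $61.86: beer, wine and spirits → 11.75% → $7.27
Breakfast burrito $4.66: restaurant meals → 5.25% → $0.24
Sparkling wine $13.96: beer, wine and spirits → 11.75% → $1.64
AA batteries (8-pack) $10.43: other taxable items → 7.25% → $0.76
Stainless water bottle $14.98: other taxable items → 7.25% → $1.09
Hot soup (large) $8.64: restaurant meals → 5.25% → $0.45
Sushi platter $23.11: restaurant meals → 5.25% → $1.21
Extension cord $12.65: other taxable items → 7.25% → $0.92
Total tax = $2.11 + $7.27 + $0.24 + $1.64 + $0.76 + $1.09 + $0.45 + $1.21 + $0.92 = $15.69

$15.69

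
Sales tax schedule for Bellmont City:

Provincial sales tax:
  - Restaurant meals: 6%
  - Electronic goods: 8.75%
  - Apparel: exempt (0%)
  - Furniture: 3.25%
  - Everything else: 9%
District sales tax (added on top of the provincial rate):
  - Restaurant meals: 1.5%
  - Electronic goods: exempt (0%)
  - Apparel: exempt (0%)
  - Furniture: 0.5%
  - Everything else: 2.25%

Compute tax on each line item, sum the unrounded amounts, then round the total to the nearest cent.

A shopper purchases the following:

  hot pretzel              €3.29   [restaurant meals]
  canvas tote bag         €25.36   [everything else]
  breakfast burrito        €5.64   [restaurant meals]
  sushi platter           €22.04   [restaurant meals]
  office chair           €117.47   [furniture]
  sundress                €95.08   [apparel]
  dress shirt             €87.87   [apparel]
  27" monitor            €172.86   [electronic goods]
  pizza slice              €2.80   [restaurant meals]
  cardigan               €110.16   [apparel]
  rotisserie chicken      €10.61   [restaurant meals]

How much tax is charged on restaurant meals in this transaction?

€3.33

Hot pretzel €3.29: restaurant meals → 6% + 1.5% district = 7.5% → €0.24675
Breakfast burrito €5.64: restaurant meals → 6% + 1.5% district = 7.5% → €0.423
Sushi platter €22.04: restaurant meals → 6% + 1.5% district = 7.5% → €1.653
Pizza slice €2.80: restaurant meals → 6% + 1.5% district = 7.5% → €0.21
Rotisserie chicken €10.61: restaurant meals → 6% + 1.5% district = 7.5% → €0.79575
Tax on restaurant meals: unrounded sum = €3.3285 → €3.33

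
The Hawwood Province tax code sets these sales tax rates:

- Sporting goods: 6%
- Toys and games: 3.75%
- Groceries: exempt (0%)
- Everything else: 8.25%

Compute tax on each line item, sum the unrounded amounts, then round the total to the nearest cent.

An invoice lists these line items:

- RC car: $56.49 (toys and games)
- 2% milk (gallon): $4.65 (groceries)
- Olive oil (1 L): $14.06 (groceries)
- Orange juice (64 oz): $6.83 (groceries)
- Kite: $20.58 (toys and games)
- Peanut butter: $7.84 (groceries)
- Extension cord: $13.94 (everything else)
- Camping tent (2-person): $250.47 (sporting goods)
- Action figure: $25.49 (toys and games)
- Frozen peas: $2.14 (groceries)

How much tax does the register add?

$20.02

RC car $56.49: toys and games → 3.75% → $2.118375
2% milk (gallon) $4.65: groceries → 0% → $0.00
Olive oil (1 L) $14.06: groceries → 0% → $0.00
Orange juice (64 oz) $6.83: groceries → 0% → $0.00
Kite $20.58: toys and games → 3.75% → $0.77175
Peanut butter $7.84: groceries → 0% → $0.00
Extension cord $13.94: everything else → 8.25% → $1.15005
Camping tent (2-person) $250.47: sporting goods → 6% → $15.0282
Action figure $25.49: toys and games → 3.75% → $0.955875
Frozen peas $2.14: groceries → 0% → $0.00
Unrounded tax sum = $20.02425 → $20.02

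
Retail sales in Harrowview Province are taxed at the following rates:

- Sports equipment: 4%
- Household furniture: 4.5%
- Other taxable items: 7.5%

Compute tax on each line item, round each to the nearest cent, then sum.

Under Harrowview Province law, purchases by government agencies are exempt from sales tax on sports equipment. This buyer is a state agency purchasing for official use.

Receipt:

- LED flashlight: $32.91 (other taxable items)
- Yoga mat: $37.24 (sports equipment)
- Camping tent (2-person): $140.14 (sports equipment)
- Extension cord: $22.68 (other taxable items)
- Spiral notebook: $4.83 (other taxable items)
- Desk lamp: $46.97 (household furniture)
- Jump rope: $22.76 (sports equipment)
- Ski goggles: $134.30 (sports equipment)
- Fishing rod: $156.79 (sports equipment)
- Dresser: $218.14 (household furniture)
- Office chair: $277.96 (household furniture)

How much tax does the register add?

LED flashlight $32.91: other taxable items → 7.5% → $2.47
Yoga mat $37.24: sports equipment, buyer-exempt → 0% → $0.00
Camping tent (2-person) $140.14: sports equipment, buyer-exempt → 0% → $0.00
Extension cord $22.68: other taxable items → 7.5% → $1.70
Spiral notebook $4.83: other taxable items → 7.5% → $0.36
Desk lamp $46.97: household furniture → 4.5% → $2.11
Jump rope $22.76: sports equipment, buyer-exempt → 0% → $0.00
Ski goggles $134.30: sports equipment, buyer-exempt → 0% → $0.00
Fishing rod $156.79: sports equipment, buyer-exempt → 0% → $0.00
Dresser $218.14: household furniture → 4.5% → $9.82
Office chair $277.96: household furniture → 4.5% → $12.51
Total tax = $2.47 + $1.70 + $0.36 + $2.11 + $9.82 + $12.51 = $28.97

$28.97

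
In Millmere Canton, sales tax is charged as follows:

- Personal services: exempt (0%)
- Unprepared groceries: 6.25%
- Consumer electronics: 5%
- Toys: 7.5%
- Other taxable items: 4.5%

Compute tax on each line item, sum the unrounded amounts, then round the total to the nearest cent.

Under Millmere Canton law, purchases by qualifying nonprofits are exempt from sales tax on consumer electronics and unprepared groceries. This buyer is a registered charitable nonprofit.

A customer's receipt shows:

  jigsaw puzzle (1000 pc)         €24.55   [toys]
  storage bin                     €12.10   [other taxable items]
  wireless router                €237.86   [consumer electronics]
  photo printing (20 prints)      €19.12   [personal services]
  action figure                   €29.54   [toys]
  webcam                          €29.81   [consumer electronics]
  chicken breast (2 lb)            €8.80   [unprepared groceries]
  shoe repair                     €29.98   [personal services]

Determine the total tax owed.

€4.60

Jigsaw puzzle (1000 pc) €24.55: toys → 7.5% → €1.84125
Storage bin €12.10: other taxable items → 4.5% → €0.5445
Wireless router €237.86: consumer electronics, buyer-exempt → 0% → €0.00
Photo printing (20 prints) €19.12: personal services → 0% → €0.00
Action figure €29.54: toys → 7.5% → €2.2155
Webcam €29.81: consumer electronics, buyer-exempt → 0% → €0.00
Chicken breast (2 lb) €8.80: unprepared groceries, buyer-exempt → 0% → €0.00
Shoe repair €29.98: personal services → 0% → €0.00
Unrounded tax sum = €4.60125 → €4.60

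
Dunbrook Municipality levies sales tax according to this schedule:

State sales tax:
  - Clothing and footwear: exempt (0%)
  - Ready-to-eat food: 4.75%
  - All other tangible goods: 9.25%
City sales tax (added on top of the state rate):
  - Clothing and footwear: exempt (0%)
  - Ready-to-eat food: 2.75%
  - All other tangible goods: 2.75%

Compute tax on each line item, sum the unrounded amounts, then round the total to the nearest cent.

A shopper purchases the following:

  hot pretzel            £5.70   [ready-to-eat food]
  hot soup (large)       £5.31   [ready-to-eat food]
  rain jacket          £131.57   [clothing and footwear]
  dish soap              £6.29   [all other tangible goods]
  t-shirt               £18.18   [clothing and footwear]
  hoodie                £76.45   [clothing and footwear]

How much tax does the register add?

£1.58

Hot pretzel £5.70: ready-to-eat food → 4.75% + 2.75% city = 7.5% → £0.4275
Hot soup (large) £5.31: ready-to-eat food → 4.75% + 2.75% city = 7.5% → £0.39825
Rain jacket £131.57: clothing and footwear → 0% + 0% city = 0% → £0.00
Dish soap £6.29: all other tangible goods → 9.25% + 2.75% city = 12% → £0.7548
T-shirt £18.18: clothing and footwear → 0% + 0% city = 0% → £0.00
Hoodie £76.45: clothing and footwear → 0% + 0% city = 0% → £0.00
Unrounded tax sum = £1.58055 → £1.58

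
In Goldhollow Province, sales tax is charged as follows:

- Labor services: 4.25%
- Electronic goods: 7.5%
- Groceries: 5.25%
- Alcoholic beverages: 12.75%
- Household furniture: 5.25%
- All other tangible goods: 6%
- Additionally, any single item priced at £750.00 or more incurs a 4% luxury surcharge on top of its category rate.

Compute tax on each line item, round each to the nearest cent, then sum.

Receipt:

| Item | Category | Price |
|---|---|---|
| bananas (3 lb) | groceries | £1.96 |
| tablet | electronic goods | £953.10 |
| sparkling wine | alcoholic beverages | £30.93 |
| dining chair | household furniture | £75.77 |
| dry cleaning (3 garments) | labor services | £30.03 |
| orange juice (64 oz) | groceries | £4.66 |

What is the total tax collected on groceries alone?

£0.34

Bananas (3 lb) £1.96: groceries → 5.25% → £0.10
Orange juice (64 oz) £4.66: groceries → 5.25% → £0.24
Tax on groceries = £0.10 + £0.24 = £0.34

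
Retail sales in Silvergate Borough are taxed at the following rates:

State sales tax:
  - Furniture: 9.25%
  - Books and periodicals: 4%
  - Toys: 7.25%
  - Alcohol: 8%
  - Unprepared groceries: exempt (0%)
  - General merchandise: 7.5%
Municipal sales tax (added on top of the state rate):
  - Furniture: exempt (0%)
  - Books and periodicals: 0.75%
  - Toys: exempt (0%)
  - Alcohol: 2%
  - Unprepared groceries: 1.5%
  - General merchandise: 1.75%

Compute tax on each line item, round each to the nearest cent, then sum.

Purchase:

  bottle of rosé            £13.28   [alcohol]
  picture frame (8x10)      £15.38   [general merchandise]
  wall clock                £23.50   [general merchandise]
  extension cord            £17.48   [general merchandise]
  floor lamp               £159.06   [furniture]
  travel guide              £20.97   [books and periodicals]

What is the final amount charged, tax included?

£271.92

Bottle of rosé £13.28: alcohol → 8% + 2% municipal = 10% → £1.33
Picture frame (8x10) £15.38: general merchandise → 7.5% + 1.75% municipal = 9.25% → £1.42
Wall clock £23.50: general merchandise → 7.5% + 1.75% municipal = 9.25% → £2.17
Extension cord £17.48: general merchandise → 7.5% + 1.75% municipal = 9.25% → £1.62
Floor lamp £159.06: furniture → 9.25% + 0% municipal = 9.25% → £14.71
Travel guide £20.97: books and periodicals → 4% + 0.75% municipal = 4.75% → £1.00
Subtotal = £249.67; tax = £22.25; total due = £271.92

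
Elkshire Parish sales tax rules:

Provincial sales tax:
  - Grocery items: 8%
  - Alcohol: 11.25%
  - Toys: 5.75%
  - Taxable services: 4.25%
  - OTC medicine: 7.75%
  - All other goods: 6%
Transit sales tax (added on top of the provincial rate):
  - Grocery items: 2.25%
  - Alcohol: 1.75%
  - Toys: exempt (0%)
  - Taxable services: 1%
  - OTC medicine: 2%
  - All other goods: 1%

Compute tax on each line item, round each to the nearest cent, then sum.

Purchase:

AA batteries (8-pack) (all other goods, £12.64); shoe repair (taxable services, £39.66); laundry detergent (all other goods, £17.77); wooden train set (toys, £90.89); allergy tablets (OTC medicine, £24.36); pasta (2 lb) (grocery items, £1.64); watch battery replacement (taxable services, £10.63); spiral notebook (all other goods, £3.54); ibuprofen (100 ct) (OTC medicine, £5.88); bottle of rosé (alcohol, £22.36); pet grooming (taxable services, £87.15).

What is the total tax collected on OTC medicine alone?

Allergy tablets £24.36: OTC medicine → 7.75% + 2% transit = 9.75% → £2.38
Ibuprofen (100 ct) £5.88: OTC medicine → 7.75% + 2% transit = 9.75% → £0.57
Tax on OTC medicine = £2.38 + £0.57 = £2.95

£2.95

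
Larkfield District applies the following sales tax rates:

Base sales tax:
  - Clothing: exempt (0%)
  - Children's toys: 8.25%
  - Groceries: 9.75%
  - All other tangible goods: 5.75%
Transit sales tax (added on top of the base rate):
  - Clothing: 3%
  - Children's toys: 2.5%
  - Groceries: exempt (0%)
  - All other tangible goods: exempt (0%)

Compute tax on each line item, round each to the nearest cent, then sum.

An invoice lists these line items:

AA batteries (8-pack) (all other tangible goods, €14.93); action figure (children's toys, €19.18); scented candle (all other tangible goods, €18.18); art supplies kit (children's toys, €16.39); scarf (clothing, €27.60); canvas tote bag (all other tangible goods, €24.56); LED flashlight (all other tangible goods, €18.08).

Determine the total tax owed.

€9.01

AA batteries (8-pack) €14.93: all other tangible goods → 5.75% + 0% transit = 5.75% → €0.86
Action figure €19.18: children's toys → 8.25% + 2.5% transit = 10.75% → €2.06
Scented candle €18.18: all other tangible goods → 5.75% + 0% transit = 5.75% → €1.05
Art supplies kit €16.39: children's toys → 8.25% + 2.5% transit = 10.75% → €1.76
Scarf €27.60: clothing → 0% + 3% transit = 3% → €0.83
Canvas tote bag €24.56: all other tangible goods → 5.75% + 0% transit = 5.75% → €1.41
LED flashlight €18.08: all other tangible goods → 5.75% + 0% transit = 5.75% → €1.04
Total tax = €0.86 + €2.06 + €1.05 + €1.76 + €0.83 + €1.41 + €1.04 = €9.01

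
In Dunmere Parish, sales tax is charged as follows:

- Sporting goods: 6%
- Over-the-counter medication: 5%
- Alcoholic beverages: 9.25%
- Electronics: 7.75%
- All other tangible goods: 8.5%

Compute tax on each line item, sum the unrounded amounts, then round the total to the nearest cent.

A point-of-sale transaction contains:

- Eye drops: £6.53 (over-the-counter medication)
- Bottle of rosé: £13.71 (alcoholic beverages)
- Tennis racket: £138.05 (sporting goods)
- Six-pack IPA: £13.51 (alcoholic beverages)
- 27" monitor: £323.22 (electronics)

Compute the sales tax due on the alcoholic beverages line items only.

Bottle of rosé £13.71: alcoholic beverages → 9.25% → £1.268175
Six-pack IPA £13.51: alcoholic beverages → 9.25% → £1.249675
Tax on alcoholic beverages: unrounded sum = £2.51785 → £2.52

£2.52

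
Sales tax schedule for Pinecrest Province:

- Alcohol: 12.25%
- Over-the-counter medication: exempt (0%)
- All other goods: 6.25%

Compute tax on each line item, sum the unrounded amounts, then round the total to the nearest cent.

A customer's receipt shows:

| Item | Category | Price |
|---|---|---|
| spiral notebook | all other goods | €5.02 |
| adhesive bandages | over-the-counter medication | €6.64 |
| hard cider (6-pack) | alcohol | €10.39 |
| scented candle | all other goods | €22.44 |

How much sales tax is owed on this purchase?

Spiral notebook €5.02: all other goods → 6.25% → €0.31375
Adhesive bandages €6.64: over-the-counter medication → 0% → €0.00
Hard cider (6-pack) €10.39: alcohol → 12.25% → €1.272775
Scented candle €22.44: all other goods → 6.25% → €1.4025
Unrounded tax sum = €2.989025 → €2.99

€2.99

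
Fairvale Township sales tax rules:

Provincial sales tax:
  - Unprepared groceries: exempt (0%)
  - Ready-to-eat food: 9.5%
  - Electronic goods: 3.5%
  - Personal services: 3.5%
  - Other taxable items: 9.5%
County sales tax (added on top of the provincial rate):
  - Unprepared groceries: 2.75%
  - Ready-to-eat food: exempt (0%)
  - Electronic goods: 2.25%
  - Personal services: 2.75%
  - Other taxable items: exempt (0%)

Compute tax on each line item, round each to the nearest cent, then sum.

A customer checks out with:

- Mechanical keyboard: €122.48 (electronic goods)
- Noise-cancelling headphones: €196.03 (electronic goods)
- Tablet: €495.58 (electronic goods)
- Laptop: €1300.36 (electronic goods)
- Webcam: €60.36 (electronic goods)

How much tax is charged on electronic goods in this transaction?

Mechanical keyboard €122.48: electronic goods → 3.5% + 2.25% county = 5.75% → €7.04
Noise-cancelling headphones €196.03: electronic goods → 3.5% + 2.25% county = 5.75% → €11.27
Tablet €495.58: electronic goods → 3.5% + 2.25% county = 5.75% → €28.50
Laptop €1300.36: electronic goods → 3.5% + 2.25% county = 5.75% → €74.77
Webcam €60.36: electronic goods → 3.5% + 2.25% county = 5.75% → €3.47
Tax on electronic goods = €7.04 + €11.27 + €28.50 + €74.77 + €3.47 = €125.05

€125.05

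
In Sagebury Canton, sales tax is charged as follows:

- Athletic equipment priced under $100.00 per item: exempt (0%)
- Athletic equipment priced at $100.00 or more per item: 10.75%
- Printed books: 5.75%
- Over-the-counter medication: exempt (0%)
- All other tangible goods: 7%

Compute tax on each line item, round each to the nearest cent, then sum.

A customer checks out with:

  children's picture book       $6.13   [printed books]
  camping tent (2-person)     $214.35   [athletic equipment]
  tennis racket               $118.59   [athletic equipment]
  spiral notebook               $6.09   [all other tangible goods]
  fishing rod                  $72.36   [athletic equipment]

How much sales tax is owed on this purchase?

$36.57

Children's picture book $6.13: printed books → 5.75% → $0.35
Camping tent (2-person) $214.35: athletic equipment, $100.00 or more → 10.75% → $23.04
Tennis racket $118.59: athletic equipment, $100.00 or more → 10.75% → $12.75
Spiral notebook $6.09: all other tangible goods → 7% → $0.43
Fishing rod $72.36: athletic equipment, under $100.00 → 0% → $0.00
Total tax = $0.35 + $23.04 + $12.75 + $0.43 = $36.57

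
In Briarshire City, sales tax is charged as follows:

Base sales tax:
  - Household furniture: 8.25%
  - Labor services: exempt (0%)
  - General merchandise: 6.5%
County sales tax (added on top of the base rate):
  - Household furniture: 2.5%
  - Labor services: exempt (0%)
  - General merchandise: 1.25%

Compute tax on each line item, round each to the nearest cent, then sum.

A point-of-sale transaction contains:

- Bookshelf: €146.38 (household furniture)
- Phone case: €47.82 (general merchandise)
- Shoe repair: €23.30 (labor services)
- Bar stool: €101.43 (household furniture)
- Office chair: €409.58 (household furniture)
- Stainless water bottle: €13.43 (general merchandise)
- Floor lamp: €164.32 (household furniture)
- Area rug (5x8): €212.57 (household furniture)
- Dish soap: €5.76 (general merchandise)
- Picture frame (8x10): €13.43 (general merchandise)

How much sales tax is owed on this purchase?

€117.42

Bookshelf €146.38: household furniture → 8.25% + 2.5% county = 10.75% → €15.74
Phone case €47.82: general merchandise → 6.5% + 1.25% county = 7.75% → €3.71
Shoe repair €23.30: labor services → 0% + 0% county = 0% → €0.00
Bar stool €101.43: household furniture → 8.25% + 2.5% county = 10.75% → €10.90
Office chair €409.58: household furniture → 8.25% + 2.5% county = 10.75% → €44.03
Stainless water bottle €13.43: general merchandise → 6.5% + 1.25% county = 7.75% → €1.04
Floor lamp €164.32: household furniture → 8.25% + 2.5% county = 10.75% → €17.66
Area rug (5x8) €212.57: household furniture → 8.25% + 2.5% county = 10.75% → €22.85
Dish soap €5.76: general merchandise → 6.5% + 1.25% county = 7.75% → €0.45
Picture frame (8x10) €13.43: general merchandise → 6.5% + 1.25% county = 7.75% → €1.04
Total tax = €15.74 + €3.71 + €10.90 + €44.03 + €1.04 + €17.66 + €22.85 + €0.45 + €1.04 = €117.42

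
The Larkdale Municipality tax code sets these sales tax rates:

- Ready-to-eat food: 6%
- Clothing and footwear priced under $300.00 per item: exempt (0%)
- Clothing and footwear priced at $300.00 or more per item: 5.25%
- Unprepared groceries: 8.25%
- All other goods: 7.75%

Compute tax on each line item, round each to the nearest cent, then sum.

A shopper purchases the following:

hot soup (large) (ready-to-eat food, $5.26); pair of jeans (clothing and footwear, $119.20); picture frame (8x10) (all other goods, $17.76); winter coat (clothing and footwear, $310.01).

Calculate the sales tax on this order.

$17.98

Hot soup (large) $5.26: ready-to-eat food → 6% → $0.32
Pair of jeans $119.20: clothing and footwear, under $300.00 → 0% → $0.00
Picture frame (8x10) $17.76: all other goods → 7.75% → $1.38
Winter coat $310.01: clothing and footwear, $300.00 or more → 5.25% → $16.28
Total tax = $0.32 + $1.38 + $16.28 = $17.98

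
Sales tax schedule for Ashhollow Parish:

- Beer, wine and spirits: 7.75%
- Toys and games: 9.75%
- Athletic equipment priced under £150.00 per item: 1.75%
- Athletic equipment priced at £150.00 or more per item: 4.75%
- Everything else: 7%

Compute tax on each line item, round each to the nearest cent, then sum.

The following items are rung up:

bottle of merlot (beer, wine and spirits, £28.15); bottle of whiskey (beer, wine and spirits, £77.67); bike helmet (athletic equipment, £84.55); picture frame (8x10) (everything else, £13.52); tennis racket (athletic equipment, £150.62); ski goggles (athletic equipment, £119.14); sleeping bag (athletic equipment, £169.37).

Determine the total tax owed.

Bottle of merlot £28.15: beer, wine and spirits → 7.75% → £2.18
Bottle of whiskey £77.67: beer, wine and spirits → 7.75% → £6.02
Bike helmet £84.55: athletic equipment, under £150.00 → 1.75% → £1.48
Picture frame (8x10) £13.52: everything else → 7% → £0.95
Tennis racket £150.62: athletic equipment, £150.00 or more → 4.75% → £7.15
Ski goggles £119.14: athletic equipment, under £150.00 → 1.75% → £2.08
Sleeping bag £169.37: athletic equipment, £150.00 or more → 4.75% → £8.05
Total tax = £2.18 + £6.02 + £1.48 + £0.95 + £7.15 + £2.08 + £8.05 = £27.91

£27.91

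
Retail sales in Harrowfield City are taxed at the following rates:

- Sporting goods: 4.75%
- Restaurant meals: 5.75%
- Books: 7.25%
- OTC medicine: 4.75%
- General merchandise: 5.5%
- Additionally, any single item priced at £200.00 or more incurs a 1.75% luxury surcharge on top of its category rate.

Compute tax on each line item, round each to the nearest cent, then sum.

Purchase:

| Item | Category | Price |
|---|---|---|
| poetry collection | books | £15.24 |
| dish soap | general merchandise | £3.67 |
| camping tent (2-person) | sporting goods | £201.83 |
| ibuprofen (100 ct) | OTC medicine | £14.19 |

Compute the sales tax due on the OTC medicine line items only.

Ibuprofen (100 ct) £14.19: OTC medicine → 4.75% → £0.67
Tax on OTC medicine = £0.67

£0.67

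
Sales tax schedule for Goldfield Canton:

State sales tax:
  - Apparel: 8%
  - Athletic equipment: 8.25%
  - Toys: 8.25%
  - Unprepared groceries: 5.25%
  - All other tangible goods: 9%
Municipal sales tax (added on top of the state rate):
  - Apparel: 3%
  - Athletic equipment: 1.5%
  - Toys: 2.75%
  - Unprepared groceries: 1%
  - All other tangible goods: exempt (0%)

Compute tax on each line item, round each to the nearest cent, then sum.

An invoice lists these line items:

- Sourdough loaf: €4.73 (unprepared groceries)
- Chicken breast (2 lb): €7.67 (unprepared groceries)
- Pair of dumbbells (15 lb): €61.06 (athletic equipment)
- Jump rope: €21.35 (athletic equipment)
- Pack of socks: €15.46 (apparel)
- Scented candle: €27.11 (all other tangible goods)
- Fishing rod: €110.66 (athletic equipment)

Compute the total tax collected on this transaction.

€23.74

Sourdough loaf €4.73: unprepared groceries → 5.25% + 1% municipal = 6.25% → €0.30
Chicken breast (2 lb) €7.67: unprepared groceries → 5.25% + 1% municipal = 6.25% → €0.48
Pair of dumbbells (15 lb) €61.06: athletic equipment → 8.25% + 1.5% municipal = 9.75% → €5.95
Jump rope €21.35: athletic equipment → 8.25% + 1.5% municipal = 9.75% → €2.08
Pack of socks €15.46: apparel → 8% + 3% municipal = 11% → €1.70
Scented candle €27.11: all other tangible goods → 9% + 0% municipal = 9% → €2.44
Fishing rod €110.66: athletic equipment → 8.25% + 1.5% municipal = 9.75% → €10.79
Total tax = €0.30 + €0.48 + €5.95 + €2.08 + €1.70 + €2.44 + €10.79 = €23.74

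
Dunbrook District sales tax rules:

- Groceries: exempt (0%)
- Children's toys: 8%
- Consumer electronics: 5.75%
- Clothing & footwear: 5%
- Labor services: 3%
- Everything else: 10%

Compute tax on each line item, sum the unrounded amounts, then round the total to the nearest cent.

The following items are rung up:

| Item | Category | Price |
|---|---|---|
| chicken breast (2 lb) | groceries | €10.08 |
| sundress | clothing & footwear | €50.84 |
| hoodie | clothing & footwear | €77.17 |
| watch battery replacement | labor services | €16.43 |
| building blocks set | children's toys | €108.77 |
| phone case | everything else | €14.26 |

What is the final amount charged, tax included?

€294.57

Chicken breast (2 lb) €10.08: groceries → 0% → €0.00
Sundress €50.84: clothing & footwear → 5% → €2.542
Hoodie €77.17: clothing & footwear → 5% → €3.8585
Watch battery replacement €16.43: labor services → 3% → €0.4929
Building blocks set €108.77: children's toys → 8% → €8.7016
Phone case €14.26: everything else → 10% → €1.426
Subtotal = €277.55; unrounded tax = €17.021 → €17.02; total due = €294.57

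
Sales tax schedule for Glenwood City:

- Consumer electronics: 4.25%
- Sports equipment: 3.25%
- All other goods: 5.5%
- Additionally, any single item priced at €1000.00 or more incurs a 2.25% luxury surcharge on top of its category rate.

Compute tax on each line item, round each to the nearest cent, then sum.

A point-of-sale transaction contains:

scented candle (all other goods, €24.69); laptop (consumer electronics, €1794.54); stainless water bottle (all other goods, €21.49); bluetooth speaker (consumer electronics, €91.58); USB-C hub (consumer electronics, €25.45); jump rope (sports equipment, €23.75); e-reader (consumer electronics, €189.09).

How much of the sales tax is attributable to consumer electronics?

Laptop €1794.54: consumer electronics → 4.25% + 2.25% surcharge = 6.5% → €116.65
Bluetooth speaker €91.58: consumer electronics → 4.25% → €3.89
USB-C hub €25.45: consumer electronics → 4.25% → €1.08
E-reader €189.09: consumer electronics → 4.25% → €8.04
Tax on consumer electronics = €116.65 + €3.89 + €1.08 + €8.04 = €129.66

€129.66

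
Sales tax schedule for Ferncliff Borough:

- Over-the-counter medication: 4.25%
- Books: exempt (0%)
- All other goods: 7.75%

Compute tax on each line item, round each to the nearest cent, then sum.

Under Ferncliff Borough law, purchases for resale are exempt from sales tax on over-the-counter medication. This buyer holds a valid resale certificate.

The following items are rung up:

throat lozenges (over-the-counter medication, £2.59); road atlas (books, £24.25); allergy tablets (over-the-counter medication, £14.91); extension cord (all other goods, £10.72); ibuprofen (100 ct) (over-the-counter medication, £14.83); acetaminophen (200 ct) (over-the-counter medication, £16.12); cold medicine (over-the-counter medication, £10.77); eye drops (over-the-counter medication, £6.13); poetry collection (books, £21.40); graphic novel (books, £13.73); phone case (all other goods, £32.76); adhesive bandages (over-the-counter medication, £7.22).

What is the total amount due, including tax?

Throat lozenges £2.59: over-the-counter medication, buyer-exempt → 0% → £0.00
Road atlas £24.25: books → 0% → £0.00
Allergy tablets £14.91: over-the-counter medication, buyer-exempt → 0% → £0.00
Extension cord £10.72: all other goods → 7.75% → £0.83
Ibuprofen (100 ct) £14.83: over-the-counter medication, buyer-exempt → 0% → £0.00
Acetaminophen (200 ct) £16.12: over-the-counter medication, buyer-exempt → 0% → £0.00
Cold medicine £10.77: over-the-counter medication, buyer-exempt → 0% → £0.00
Eye drops £6.13: over-the-counter medication, buyer-exempt → 0% → £0.00
Poetry collection £21.40: books → 0% → £0.00
Graphic novel £13.73: books → 0% → £0.00
Phone case £32.76: all other goods → 7.75% → £2.54
Adhesive bandages £7.22: over-the-counter medication, buyer-exempt → 0% → £0.00
Subtotal = £175.43; tax = £3.37; total due = £178.80

£178.80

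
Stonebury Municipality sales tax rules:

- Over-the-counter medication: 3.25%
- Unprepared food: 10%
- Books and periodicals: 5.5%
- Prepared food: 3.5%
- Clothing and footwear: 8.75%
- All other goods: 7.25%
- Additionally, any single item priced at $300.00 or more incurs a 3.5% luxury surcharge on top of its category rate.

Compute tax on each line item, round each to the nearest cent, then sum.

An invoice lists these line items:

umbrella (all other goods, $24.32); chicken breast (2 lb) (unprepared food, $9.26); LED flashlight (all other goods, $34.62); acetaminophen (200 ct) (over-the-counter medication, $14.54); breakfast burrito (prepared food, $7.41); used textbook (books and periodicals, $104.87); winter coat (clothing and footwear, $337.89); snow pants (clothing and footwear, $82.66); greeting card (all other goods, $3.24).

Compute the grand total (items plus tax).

Umbrella $24.32: all other goods → 7.25% → $1.76
Chicken breast (2 lb) $9.26: unprepared food → 10% → $0.93
LED flashlight $34.62: all other goods → 7.25% → $2.51
Acetaminophen (200 ct) $14.54: over-the-counter medication → 3.25% → $0.47
Breakfast burrito $7.41: prepared food → 3.5% → $0.26
Used textbook $104.87: books and periodicals → 5.5% → $5.77
Winter coat $337.89: clothing and footwear → 8.75% + 3.5% surcharge = 12.25% → $41.39
Snow pants $82.66: clothing and footwear → 8.75% → $7.23
Greeting card $3.24: all other goods → 7.25% → $0.23
Subtotal = $618.81; tax = $60.55; total due = $679.36

$679.36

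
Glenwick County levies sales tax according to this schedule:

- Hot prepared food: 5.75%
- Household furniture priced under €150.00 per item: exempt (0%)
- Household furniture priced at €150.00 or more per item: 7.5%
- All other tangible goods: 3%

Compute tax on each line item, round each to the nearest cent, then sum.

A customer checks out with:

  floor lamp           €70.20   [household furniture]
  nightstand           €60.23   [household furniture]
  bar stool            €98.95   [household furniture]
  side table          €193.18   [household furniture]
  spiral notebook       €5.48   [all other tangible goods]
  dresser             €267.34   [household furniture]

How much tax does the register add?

€34.70

Floor lamp €70.20: household furniture, under €150.00 → 0% → €0.00
Nightstand €60.23: household furniture, under €150.00 → 0% → €0.00
Bar stool €98.95: household furniture, under €150.00 → 0% → €0.00
Side table €193.18: household furniture, €150.00 or more → 7.5% → €14.49
Spiral notebook €5.48: all other tangible goods → 3% → €0.16
Dresser €267.34: household furniture, €150.00 or more → 7.5% → €20.05
Total tax = €14.49 + €0.16 + €20.05 = €34.70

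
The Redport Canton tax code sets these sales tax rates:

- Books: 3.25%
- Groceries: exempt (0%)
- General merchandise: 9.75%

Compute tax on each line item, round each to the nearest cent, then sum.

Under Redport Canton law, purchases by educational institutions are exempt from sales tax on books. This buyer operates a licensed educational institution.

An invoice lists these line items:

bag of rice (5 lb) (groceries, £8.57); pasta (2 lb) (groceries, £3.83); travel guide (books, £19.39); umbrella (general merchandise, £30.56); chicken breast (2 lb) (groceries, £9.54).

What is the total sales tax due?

£2.98

Bag of rice (5 lb) £8.57: groceries → 0% → £0.00
Pasta (2 lb) £3.83: groceries → 0% → £0.00
Travel guide £19.39: books, buyer-exempt → 0% → £0.00
Umbrella £30.56: general merchandise → 9.75% → £2.98
Chicken breast (2 lb) £9.54: groceries → 0% → £0.00
Total tax = £2.98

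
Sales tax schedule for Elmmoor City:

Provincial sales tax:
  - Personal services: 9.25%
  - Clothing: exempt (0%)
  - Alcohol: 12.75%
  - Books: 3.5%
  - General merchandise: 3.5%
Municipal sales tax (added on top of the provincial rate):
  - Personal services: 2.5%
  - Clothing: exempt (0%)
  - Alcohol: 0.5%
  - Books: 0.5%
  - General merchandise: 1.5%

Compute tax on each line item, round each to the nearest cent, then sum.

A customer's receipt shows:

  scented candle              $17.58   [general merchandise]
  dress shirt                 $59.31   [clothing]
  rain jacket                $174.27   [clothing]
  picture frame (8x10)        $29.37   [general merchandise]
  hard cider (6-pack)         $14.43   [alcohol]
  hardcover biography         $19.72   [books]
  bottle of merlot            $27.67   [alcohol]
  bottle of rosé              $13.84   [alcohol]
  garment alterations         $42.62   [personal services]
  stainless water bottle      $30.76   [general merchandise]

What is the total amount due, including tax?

$446.67

Scented candle $17.58: general merchandise → 3.5% + 1.5% municipal = 5% → $0.88
Dress shirt $59.31: clothing → 0% + 0% municipal = 0% → $0.00
Rain jacket $174.27: clothing → 0% + 0% municipal = 0% → $0.00
Picture frame (8x10) $29.37: general merchandise → 3.5% + 1.5% municipal = 5% → $1.47
Hard cider (6-pack) $14.43: alcohol → 12.75% + 0.5% municipal = 13.25% → $1.91
Hardcover biography $19.72: books → 3.5% + 0.5% municipal = 4% → $0.79
Bottle of merlot $27.67: alcohol → 12.75% + 0.5% municipal = 13.25% → $3.67
Bottle of rosé $13.84: alcohol → 12.75% + 0.5% municipal = 13.25% → $1.83
Garment alterations $42.62: personal services → 9.25% + 2.5% municipal = 11.75% → $5.01
Stainless water bottle $30.76: general merchandise → 3.5% + 1.5% municipal = 5% → $1.54
Subtotal = $429.57; tax = $17.10; total due = $446.67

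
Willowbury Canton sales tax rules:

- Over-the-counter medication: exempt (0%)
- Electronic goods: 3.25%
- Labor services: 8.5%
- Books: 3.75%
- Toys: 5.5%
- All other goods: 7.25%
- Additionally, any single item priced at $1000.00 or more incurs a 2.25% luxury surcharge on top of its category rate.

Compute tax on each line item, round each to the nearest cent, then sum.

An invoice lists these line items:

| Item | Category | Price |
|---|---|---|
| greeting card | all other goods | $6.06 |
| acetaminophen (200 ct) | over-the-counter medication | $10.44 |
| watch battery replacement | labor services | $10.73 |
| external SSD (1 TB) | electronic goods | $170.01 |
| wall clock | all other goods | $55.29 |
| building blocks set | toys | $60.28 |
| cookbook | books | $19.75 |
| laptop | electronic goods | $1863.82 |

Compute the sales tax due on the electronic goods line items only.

External SSD (1 TB) $170.01: electronic goods → 3.25% → $5.53
Laptop $1863.82: electronic goods → 3.25% + 2.25% surcharge = 5.5% → $102.51
Tax on electronic goods = $5.53 + $102.51 = $108.04

$108.04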